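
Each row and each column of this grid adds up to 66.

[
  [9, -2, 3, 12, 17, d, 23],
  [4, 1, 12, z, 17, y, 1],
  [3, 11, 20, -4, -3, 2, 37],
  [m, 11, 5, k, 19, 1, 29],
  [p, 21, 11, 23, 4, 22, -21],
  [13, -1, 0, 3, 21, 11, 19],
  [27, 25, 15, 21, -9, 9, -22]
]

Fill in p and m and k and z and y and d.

Row 5: 21 + 11 + 23 + 4 + 22 − 21 = 60, so its missing entry is 66 − 60 = 6.
Column 1: 9 + 4 + 3 + 6 + 13 + 27 = 62, so its missing entry is 66 − 62 = 4.
Row 4: 4 + 11 + 5 + 19 + 1 + 29 = 69, so its missing entry is 66 − 69 = -3.
Row 1: 9 − 2 + 3 + 12 + 17 + 23 = 62, so its missing entry is 66 − 62 = 4.
Column 6: 4 + 2 + 1 + 22 + 11 + 9 = 49, so its missing entry is 66 − 49 = 17.
Row 2: 4 + 1 + 12 + 17 + 17 + 1 = 52, so its missing entry is 66 − 52 = 14.

p = 6, m = 4, k = -3, z = 14, y = 17, d = 4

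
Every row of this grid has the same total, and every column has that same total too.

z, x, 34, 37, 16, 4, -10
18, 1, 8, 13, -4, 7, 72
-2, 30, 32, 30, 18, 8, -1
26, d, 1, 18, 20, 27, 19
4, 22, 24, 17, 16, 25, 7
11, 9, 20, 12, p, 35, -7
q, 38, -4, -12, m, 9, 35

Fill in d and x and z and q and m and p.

Rows 2 and 3 both sum to 115, so that's the common total.
Row 4 has 26 + 1 + 18 + 20 + 27 + 19 = 111; the blank must be 115 − 111 = 4.
Column 2 has 1 + 30 + 4 + 22 + 9 + 38 = 104; the blank must be 115 − 104 = 11.
Row 1 has 11 + 34 + 37 + 16 + 4 − 10 = 92; the blank must be 115 − 92 = 23.
Row 6 has 11 + 9 + 20 + 12 + 35 − 7 = 80; the blank must be 115 − 80 = 35.
Column 5 has 16 − 4 + 18 + 20 + 16 + 35 = 101; the blank must be 115 − 101 = 14.
Row 7 has 38 − 4 − 12 + 14 + 9 + 35 = 80; the blank must be 115 − 80 = 35.

d = 4, x = 11, z = 23, q = 35, m = 14, p = 35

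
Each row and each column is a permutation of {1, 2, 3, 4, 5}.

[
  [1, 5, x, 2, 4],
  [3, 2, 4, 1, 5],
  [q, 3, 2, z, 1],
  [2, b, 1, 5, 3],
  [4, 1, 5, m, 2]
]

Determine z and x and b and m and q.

Cell (5,4): row 5 already has {1, 2, 4, 5} → 3.
At (row 4, col 2): row 4 already has {1, 2, 3, 5}, so the value is 4.
At (row 3, col 1): column 1 already has {1, 2, 3, 4}, so the value is 5.
Cell (3,4): row 3 already has {1, 2, 3, 5} → 4.
At (row 1, col 3): row 1 already has {1, 2, 4, 5}, so the value is 3.

z = 4, x = 3, b = 4, m = 3, q = 5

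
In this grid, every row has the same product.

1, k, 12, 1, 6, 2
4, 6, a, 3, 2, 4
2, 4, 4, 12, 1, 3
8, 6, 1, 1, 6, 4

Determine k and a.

Rows 3 and 4 each multiply to 1152, so every row has product 1152.
Row 1: 1×12×1×6×2 = 144, so the missing entry is 1152 ÷ 144 = 8.
Row 2: 4×6×3×2×4 = 576, so the missing entry is 1152 ÷ 576 = 2.

k = 8, a = 2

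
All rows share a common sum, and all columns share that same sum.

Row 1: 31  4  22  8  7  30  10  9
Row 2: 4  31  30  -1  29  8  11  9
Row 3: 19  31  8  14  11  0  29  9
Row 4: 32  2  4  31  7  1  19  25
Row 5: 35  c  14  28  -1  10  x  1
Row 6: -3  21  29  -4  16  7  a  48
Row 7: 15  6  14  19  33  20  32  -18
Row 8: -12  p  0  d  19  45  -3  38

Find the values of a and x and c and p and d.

Rows 1 and 2 both sum to 121, so that's the common total.
Column 4: 8 − 1 + 14 + 31 + 28 − 4 + 19 = 95, so its missing entry is 121 − 95 = 26.
Row 8: -12 + 0 + 26 + 19 + 45 − 3 + 38 = 113, so its missing entry is 121 − 113 = 8.
Row 6: -3 + 21 + 29 − 4 + 16 + 7 + 48 = 114, so its missing entry is 121 − 114 = 7.
Column 7: 10 + 11 + 29 + 19 + 7 + 32 − 3 = 105, so its missing entry is 121 − 105 = 16.
Row 5: 35 + 14 + 28 − 1 + 10 + 16 + 1 = 103, so its missing entry is 121 − 103 = 18.

a = 7, x = 16, c = 18, p = 8, d = 26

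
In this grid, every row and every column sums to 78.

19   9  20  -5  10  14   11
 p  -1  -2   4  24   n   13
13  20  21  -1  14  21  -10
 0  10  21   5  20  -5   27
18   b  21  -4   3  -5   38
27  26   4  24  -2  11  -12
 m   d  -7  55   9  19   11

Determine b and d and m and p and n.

The known cells in column 6 total 55, leaving 78 − 55 = 23 for the blank.
The known cells in row 2 total 61, leaving 78 − 61 = 17 for the blank.
The known cells in column 1 total 94, leaving 78 − 94 = -16 for the blank.
The known cells in row 7 total 71, leaving 78 − 71 = 7 for the blank.
The known cells in row 5 total 71, leaving 78 − 71 = 7 for the blank.

b = 7, d = 7, m = -16, p = 17, n = 23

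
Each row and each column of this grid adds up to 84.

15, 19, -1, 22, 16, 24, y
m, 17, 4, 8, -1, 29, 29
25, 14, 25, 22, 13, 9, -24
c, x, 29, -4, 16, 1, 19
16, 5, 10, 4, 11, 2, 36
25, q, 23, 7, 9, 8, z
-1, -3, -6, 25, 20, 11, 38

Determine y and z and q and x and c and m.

y = -11, z = -3, q = 15, x = 17, c = 6, m = -2

Row 1: 15 + 19 − 1 + 22 + 16 + 24 = 95, so its missing entry is 84 − 95 = -11.
Column 7: -11 + 29 − 24 + 19 + 36 + 38 = 87, so its missing entry is 84 − 87 = -3.
Row 6: 25 + 23 + 7 + 9 + 8 − 3 = 69, so its missing entry is 84 − 69 = 15.
Column 2: 19 + 17 + 14 + 5 + 15 − 3 = 67, so its missing entry is 84 − 67 = 17.
Row 4: 17 + 29 − 4 + 16 + 1 + 19 = 78, so its missing entry is 84 − 78 = 6.
Row 2: 17 + 4 + 8 − 1 + 29 + 29 = 86, so its missing entry is 84 − 86 = -2.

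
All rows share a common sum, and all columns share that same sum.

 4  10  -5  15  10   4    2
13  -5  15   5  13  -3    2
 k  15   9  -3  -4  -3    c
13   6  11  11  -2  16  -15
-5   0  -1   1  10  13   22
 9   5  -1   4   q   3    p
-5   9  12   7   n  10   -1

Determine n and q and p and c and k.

Rows 1 and 2 both sum to 40, so that's the common total.
Column 1: 4 + 13 + 13 − 5 + 9 − 5 = 29, so its missing entry is 40 − 29 = 11.
Row 7: -5 + 9 + 12 + 7 + 10 − 1 = 32, so its missing entry is 40 − 32 = 8.
Column 5: 10 + 13 − 4 − 2 + 10 + 8 = 35, so its missing entry is 40 − 35 = 5.
Row 3: 11 + 15 + 9 − 3 − 4 − 3 = 25, so its missing entry is 40 − 25 = 15.
Row 6: 9 + 5 − 1 + 4 + 5 + 3 = 25, so its missing entry is 40 − 25 = 15.

n = 8, q = 5, p = 15, c = 15, k = 11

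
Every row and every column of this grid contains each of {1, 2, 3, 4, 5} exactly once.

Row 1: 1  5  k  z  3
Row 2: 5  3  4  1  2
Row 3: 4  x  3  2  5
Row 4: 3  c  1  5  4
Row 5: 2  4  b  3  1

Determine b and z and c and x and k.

Cell (3,2): row 3 already has {2, 3, 4, 5} → 1.
For row 4, column 2: row 4 already has {1, 3, 4, 5}; that leaves 2.
For row 1, column 4: column 4 already has {1, 2, 3, 5}; that leaves 4.
At (row 5, col 3): row 5 already has {1, 2, 3, 4}, so the value is 5.
For row 1, column 3: row 1 already has {1, 3, 4, 5}; that leaves 2.

b = 5, z = 4, c = 2, x = 1, k = 2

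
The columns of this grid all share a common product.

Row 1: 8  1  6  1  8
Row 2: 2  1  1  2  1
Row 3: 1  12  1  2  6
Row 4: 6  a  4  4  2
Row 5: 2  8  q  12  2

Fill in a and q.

a = 2, q = 8

Columns 1 and 5 each multiply to 192, so every column has product 192.
Column 2: 1×1×12×8 = 96, so the missing entry is 192 ÷ 96 = 2.
Column 3: 6×1×1×4 = 24, so the missing entry is 192 ÷ 24 = 8.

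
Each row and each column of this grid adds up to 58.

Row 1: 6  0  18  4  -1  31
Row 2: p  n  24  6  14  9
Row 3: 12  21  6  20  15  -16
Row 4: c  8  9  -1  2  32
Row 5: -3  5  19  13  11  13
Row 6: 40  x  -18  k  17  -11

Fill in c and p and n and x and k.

Column 4: 4 + 6 + 20 − 1 + 13 = 42, so its missing entry is 58 − 42 = 16.
Row 6: 40 − 18 + 16 + 17 − 11 = 44, so its missing entry is 58 − 44 = 14.
Column 2: 0 + 21 + 8 + 5 + 14 = 48, so its missing entry is 58 − 48 = 10.
Row 4: 8 + 9 − 1 + 2 + 32 = 50, so its missing entry is 58 − 50 = 8.
Row 2: 10 + 24 + 6 + 14 + 9 = 63, so its missing entry is 58 − 63 = -5.

c = 8, p = -5, n = 10, x = 14, k = 16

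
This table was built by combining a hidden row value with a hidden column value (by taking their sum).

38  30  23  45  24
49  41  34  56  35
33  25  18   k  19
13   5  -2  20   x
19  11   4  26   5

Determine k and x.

The difference between any two rows is the same in every column — this is an addition table with the headers hidden.
Row 3 minus row 1 is 18 − 23 = -5, so its entry in column 4 is 45 + (-5) = 40.
Row 4 minus row 1 is -2 − 23 = -25, so its entry in column 5 is 24 + (-25) = -1.

k = 40, x = -1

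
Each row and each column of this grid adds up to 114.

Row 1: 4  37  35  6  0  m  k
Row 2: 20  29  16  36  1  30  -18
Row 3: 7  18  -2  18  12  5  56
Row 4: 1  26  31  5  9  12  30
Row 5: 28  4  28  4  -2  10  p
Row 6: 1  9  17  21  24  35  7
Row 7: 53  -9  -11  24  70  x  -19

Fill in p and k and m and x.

Row 5 has 28 + 4 + 28 + 4 − 2 + 10 = 72; the blank must be 114 − 72 = 42.
Row 7 has 53 − 9 − 11 + 24 + 70 − 19 = 108; the blank must be 114 − 108 = 6.
Column 6 has 30 + 5 + 12 + 10 + 35 + 6 = 98; the blank must be 114 − 98 = 16.
Row 1 has 4 + 37 + 35 + 6 + 0 + 16 = 98; the blank must be 114 − 98 = 16.

p = 42, k = 16, m = 16, x = 6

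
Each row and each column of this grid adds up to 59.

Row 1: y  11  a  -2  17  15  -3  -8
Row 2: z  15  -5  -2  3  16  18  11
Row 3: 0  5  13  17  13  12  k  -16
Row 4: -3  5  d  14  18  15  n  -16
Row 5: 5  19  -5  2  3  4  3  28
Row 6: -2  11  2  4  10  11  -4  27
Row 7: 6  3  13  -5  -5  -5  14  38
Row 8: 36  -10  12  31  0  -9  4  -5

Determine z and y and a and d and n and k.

Row 3: 0 + 5 + 13 + 17 + 13 + 12 − 16 = 44, so its missing entry is 59 − 44 = 15.
Column 7: -3 + 18 + 15 + 3 − 4 + 14 + 4 = 47, so its missing entry is 59 − 47 = 12.
Row 2: 15 − 5 − 2 + 3 + 16 + 18 + 11 = 56, so its missing entry is 59 − 56 = 3.
Column 1: 3 + 0 − 3 + 5 − 2 + 6 + 36 = 45, so its missing entry is 59 − 45 = 14.
Row 1: 14 + 11 − 2 + 17 + 15 − 3 − 8 = 44, so its missing entry is 59 − 44 = 15.
Row 4: -3 + 5 + 14 + 18 + 15 + 12 − 16 = 45, so its missing entry is 59 − 45 = 14.

z = 3, y = 14, a = 15, d = 14, n = 12, k = 15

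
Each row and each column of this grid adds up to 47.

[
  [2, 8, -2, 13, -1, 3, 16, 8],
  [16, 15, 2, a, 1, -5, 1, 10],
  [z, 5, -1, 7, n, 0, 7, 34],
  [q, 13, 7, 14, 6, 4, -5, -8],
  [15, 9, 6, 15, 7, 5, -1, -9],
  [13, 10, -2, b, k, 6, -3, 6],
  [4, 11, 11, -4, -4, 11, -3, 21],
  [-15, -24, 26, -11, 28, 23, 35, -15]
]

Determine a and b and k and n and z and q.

Row 4: 13 + 7 + 14 + 6 + 4 − 5 − 8 = 31, so its missing entry is 47 − 31 = 16.
Column 1: 2 + 16 + 16 + 15 + 13 + 4 − 15 = 51, so its missing entry is 47 − 51 = -4.
Row 3: -4 + 5 − 1 + 7 + 0 + 7 + 34 = 48, so its missing entry is 47 − 48 = -1.
Column 5: -1 + 1 − 1 + 6 + 7 − 4 + 28 = 36, so its missing entry is 47 − 36 = 11.
Row 6: 13 + 10 − 2 + 11 + 6 − 3 + 6 = 41, so its missing entry is 47 − 41 = 6.
Row 2: 16 + 15 + 2 + 1 − 5 + 1 + 10 = 40, so its missing entry is 47 − 40 = 7.

a = 7, b = 6, k = 11, n = -1, z = -4, q = 16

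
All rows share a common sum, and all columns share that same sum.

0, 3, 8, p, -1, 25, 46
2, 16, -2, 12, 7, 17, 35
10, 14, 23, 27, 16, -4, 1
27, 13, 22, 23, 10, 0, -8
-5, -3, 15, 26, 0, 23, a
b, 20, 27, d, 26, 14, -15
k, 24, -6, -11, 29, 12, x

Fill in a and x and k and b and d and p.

a = 31, x = -3, k = 42, b = 11, d = 4, p = 6

Rows 2 and 3 both sum to 87, so that's the common total.
The known cells in row 5 total 56, leaving 87 − 56 = 31 for the blank.
The known cells in row 1 total 81, leaving 87 − 81 = 6 for the blank.
The known cells in column 4 total 83, leaving 87 − 83 = 4 for the blank.
The known cells in row 6 total 76, leaving 87 − 76 = 11 for the blank.
The known cells in column 1 total 45, leaving 87 − 45 = 42 for the blank.
The known cells in row 7 total 90, leaving 87 − 90 = -3 for the blank.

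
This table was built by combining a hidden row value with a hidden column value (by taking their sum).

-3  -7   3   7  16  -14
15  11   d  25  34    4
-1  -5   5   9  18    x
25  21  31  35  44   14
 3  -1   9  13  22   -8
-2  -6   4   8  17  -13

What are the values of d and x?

d = 21, x = -12

The difference between any two rows is the same in every column — this is an addition table with the headers hidden.
Row 2 minus row 1 is 11 − (-7) = 18, so its entry in column 3 is 3 + 18 = 21.
Row 3 minus row 1 is -5 − (-7) = 2, so its entry in column 6 is -14 + 2 = -12.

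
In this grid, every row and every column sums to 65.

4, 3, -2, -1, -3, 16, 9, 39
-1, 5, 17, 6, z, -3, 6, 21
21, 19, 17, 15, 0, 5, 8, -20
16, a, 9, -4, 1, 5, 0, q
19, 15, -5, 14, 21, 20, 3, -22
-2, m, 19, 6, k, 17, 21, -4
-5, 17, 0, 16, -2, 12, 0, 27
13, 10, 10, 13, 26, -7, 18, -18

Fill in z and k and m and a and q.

z = 14, k = 8, m = 0, a = -4, q = 42

Column 8 has 39 + 21 − 20 − 22 − 4 + 27 − 18 = 23; the blank must be 65 − 23 = 42.
Row 4 has 16 + 9 − 4 + 1 + 5 + 0 + 42 = 69; the blank must be 65 − 69 = -4.
Column 2 has 3 + 5 + 19 − 4 + 15 + 17 + 10 = 65; the blank must be 65 − 65 = 0.
Row 6 has -2 + 0 + 19 + 6 + 17 + 21 − 4 = 57; the blank must be 65 − 57 = 8.
Row 2 has -1 + 5 + 17 + 6 − 3 + 6 + 21 = 51; the blank must be 65 − 51 = 14.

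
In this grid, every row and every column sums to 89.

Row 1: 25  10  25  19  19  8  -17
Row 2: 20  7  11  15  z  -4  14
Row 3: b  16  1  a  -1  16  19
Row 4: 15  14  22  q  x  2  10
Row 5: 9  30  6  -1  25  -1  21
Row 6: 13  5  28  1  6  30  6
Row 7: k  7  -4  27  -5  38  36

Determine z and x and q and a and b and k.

The known cells in row 2 total 63, leaving 89 − 63 = 26 for the blank.
The known cells in column 5 total 70, leaving 89 − 70 = 19 for the blank.
The known cells in row 4 total 82, leaving 89 − 82 = 7 for the blank.
The known cells in column 4 total 68, leaving 89 − 68 = 21 for the blank.
The known cells in row 3 total 72, leaving 89 − 72 = 17 for the blank.
The known cells in row 7 total 99, leaving 89 − 99 = -10 for the blank.

z = 26, x = 19, q = 7, a = 21, b = 17, k = -10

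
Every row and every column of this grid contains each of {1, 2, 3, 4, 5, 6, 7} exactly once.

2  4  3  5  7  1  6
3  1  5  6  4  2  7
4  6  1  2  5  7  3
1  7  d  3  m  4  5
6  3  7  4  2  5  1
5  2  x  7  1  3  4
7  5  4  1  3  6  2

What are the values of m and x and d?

Cell (4,5): column 5 already has {1, 2, 3, 4, 5, 7} → 6.
Cell (4,3): row 4 already has {1, 3, 4, 5, 6, 7} → 2.
For row 6, column 3: row 6 already has {1, 2, 3, 4, 5, 7}; that leaves 6.

m = 6, x = 6, d = 2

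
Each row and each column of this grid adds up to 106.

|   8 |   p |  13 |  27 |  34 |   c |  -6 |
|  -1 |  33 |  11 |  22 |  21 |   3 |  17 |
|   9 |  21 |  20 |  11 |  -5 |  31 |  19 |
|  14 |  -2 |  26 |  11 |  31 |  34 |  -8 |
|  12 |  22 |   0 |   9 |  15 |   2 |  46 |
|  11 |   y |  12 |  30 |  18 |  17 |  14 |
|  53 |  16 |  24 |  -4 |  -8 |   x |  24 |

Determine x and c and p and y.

The known cells in row 6 total 102, leaving 106 − 102 = 4 for the blank.
The known cells in column 2 total 94, leaving 106 − 94 = 12 for the blank.
The known cells in row 7 total 105, leaving 106 − 105 = 1 for the blank.
The known cells in row 1 total 88, leaving 106 − 88 = 18 for the blank.

x = 1, c = 18, p = 12, y = 4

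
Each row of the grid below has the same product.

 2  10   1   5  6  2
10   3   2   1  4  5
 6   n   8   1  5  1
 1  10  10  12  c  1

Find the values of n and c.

n = 5, c = 1

Rows 1 and 2 each multiply to 1200, so every row has product 1200.
Row 3: 6×8×1×5×1 = 240, so the missing entry is 1200 ÷ 240 = 5.
Row 4: 1×10×10×12×1 = 1200, so the missing entry is 1200 ÷ 1200 = 1.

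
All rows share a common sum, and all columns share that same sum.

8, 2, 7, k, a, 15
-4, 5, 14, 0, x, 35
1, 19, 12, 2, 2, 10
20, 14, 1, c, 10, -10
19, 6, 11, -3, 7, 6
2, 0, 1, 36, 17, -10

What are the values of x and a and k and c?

x = -4, a = 14, k = 0, c = 11

Rows 3 and 5 both sum to 46, so that's the common total.
Row 4: 20 + 14 + 1 + 10 − 10 = 35, so its missing entry is 46 − 35 = 11.
Column 4: 0 + 2 + 11 − 3 + 36 = 46, so its missing entry is 46 − 46 = 0.
Row 1: 8 + 2 + 7 + 0 + 15 = 32, so its missing entry is 46 − 32 = 14.
Row 2: -4 + 5 + 14 + 0 + 35 = 50, so its missing entry is 46 − 50 = -4.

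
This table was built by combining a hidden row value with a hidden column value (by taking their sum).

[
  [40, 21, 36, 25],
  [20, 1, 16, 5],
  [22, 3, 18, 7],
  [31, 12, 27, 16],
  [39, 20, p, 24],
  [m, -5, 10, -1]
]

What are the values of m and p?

m = 14, p = 35

The difference between any two rows is the same in every column — this is an addition table with the headers hidden.
Row 6 minus row 1 is -1 − 25 = -26, so its entry in column 1 is 40 + (-26) = 14.
Row 5 minus row 1 is 24 − 25 = -1, so its entry in column 3 is 36 + (-1) = 35.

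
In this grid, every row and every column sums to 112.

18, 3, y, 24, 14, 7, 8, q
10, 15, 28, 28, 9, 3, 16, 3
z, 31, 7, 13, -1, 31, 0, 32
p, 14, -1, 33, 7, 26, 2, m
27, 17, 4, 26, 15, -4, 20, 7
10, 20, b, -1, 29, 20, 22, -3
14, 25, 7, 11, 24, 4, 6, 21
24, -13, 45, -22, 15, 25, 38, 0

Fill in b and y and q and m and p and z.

The known cells in row 3 total 113, leaving 112 − 113 = -1 for the blank.
The known cells in column 1 total 102, leaving 112 − 102 = 10 for the blank.
The known cells in row 4 total 91, leaving 112 − 91 = 21 for the blank.
The known cells in column 8 total 81, leaving 112 − 81 = 31 for the blank.
The known cells in row 1 total 105, leaving 112 − 105 = 7 for the blank.
The known cells in row 6 total 97, leaving 112 − 97 = 15 for the blank.

b = 15, y = 7, q = 31, m = 21, p = 10, z = -1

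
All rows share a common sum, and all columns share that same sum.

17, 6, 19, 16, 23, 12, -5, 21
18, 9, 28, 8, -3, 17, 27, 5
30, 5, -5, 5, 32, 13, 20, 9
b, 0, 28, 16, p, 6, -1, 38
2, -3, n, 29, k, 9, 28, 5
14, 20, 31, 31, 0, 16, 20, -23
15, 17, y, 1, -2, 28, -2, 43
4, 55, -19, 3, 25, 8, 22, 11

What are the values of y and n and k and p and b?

Rows 1 and 2 both sum to 109, so that's the common total.
Row 7: 15 + 17 + 1 − 2 + 28 − 2 + 43 = 100, so its missing entry is 109 − 100 = 9.
Column 3: 19 + 28 − 5 + 28 + 31 + 9 − 19 = 91, so its missing entry is 109 − 91 = 18.
Row 5: 2 − 3 + 18 + 29 + 9 + 28 + 5 = 88, so its missing entry is 109 − 88 = 21.
Column 5: 23 − 3 + 32 + 21 + 0 − 2 + 25 = 96, so its missing entry is 109 − 96 = 13.
Row 4: 0 + 28 + 16 + 13 + 6 − 1 + 38 = 100, so its missing entry is 109 − 100 = 9.

y = 9, n = 18, k = 21, p = 13, b = 9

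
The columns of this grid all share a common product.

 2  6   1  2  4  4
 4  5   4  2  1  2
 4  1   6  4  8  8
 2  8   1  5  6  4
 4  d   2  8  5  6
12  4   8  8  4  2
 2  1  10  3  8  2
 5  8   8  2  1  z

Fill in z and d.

Columns 1 and 3 each multiply to 30720, so every column has product 30720.
Column 6: 4×2×8×4×6×2×2 = 6144, so the missing entry is 30720 ÷ 6144 = 5.
Column 2: 6×5×1×8×4×1×8 = 7680, so the missing entry is 30720 ÷ 7680 = 4.

z = 5, d = 4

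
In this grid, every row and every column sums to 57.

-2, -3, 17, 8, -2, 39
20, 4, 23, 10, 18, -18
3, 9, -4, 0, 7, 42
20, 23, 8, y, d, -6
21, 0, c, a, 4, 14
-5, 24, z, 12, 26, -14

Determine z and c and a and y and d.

z = 14, c = -1, a = 19, y = 8, d = 4

The known cells in column 5 total 53, leaving 57 − 53 = 4 for the blank.
The known cells in row 4 total 49, leaving 57 − 49 = 8 for the blank.
The known cells in column 4 total 38, leaving 57 − 38 = 19 for the blank.
The known cells in row 5 total 58, leaving 57 − 58 = -1 for the blank.
The known cells in row 6 total 43, leaving 57 − 43 = 14 for the blank.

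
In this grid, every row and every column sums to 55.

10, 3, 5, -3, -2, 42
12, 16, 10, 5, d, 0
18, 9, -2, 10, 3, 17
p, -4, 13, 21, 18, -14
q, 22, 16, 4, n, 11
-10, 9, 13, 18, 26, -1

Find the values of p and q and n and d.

p = 21, q = 4, n = -2, d = 12

Row 2 has 12 + 16 + 10 + 5 + 0 = 43; the blank must be 55 − 43 = 12.
Column 5 has -2 + 12 + 3 + 18 + 26 = 57; the blank must be 55 − 57 = -2.
Row 5 has 22 + 16 + 4 − 2 + 11 = 51; the blank must be 55 − 51 = 4.
Row 4 has -4 + 13 + 21 + 18 − 14 = 34; the blank must be 55 − 34 = 21.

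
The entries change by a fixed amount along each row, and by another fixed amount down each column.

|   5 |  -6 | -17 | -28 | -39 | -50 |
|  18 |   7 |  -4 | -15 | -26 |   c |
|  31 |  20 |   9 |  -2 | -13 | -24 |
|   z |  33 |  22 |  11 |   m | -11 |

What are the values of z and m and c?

z = 44, m = 0, c = -37

Along each row the entries change by -11 per step; down each column they change by 13.
Row 4: from 33 at column 2, stepping by -11 to column 1 gives 44.
Row 4: from 33 at column 2, stepping by -11 to column 5 gives 0.
Row 2: from 18 at column 1, stepping by -11 to column 6 gives -37.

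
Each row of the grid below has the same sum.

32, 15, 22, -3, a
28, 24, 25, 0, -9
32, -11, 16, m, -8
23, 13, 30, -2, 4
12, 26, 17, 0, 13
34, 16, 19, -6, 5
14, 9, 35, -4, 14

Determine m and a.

m = 39, a = 2

The complete rows each total 68.
Row 3 is missing 68 − 29 = 39 (since 32 − 11 + 16 − 8 = 29).
Row 1 is missing 68 − 66 = 2 (since 32 + 15 + 22 − 3 = 66).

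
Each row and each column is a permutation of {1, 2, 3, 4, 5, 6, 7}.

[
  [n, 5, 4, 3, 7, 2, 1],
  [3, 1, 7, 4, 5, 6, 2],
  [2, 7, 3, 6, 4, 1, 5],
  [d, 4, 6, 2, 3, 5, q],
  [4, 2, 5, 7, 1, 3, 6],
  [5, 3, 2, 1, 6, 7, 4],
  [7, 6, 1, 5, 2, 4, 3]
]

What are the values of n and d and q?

n = 6, d = 1, q = 7

Cell (4,7): column 7 already has {1, 2, 3, 4, 5, 6} → 7.
Cell (4,1): row 4 already has {2, 3, 4, 5, 6, 7} → 1.
At (row 1, col 1): row 1 already has {1, 2, 3, 4, 5, 7}, so the value is 6.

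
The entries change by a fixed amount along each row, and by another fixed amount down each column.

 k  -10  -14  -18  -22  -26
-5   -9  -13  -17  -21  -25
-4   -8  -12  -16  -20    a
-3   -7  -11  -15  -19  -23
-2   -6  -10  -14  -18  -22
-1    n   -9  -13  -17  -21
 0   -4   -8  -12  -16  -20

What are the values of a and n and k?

a = -24, n = -5, k = -6

Along each row the entries change by -4 per step; down each column they change by 1.
Row 3: from -4 at column 1, stepping by -4 to column 6 gives -24.
Row 6: from -1 at column 1, stepping by -4 to column 2 gives -5.
Row 1: from -10 at column 2, stepping by -4 to column 1 gives -6.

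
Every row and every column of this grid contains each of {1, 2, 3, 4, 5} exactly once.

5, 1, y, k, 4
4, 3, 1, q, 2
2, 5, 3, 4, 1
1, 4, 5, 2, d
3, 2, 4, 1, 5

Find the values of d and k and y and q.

d = 3, k = 3, y = 2, q = 5

Cell (1,3): column 3 already has {1, 3, 4, 5} → 2.
At (row 1, col 4): row 1 already has {1, 2, 4, 5}, so the value is 3.
Cell (2,4): row 2 already has {1, 2, 3, 4} → 5.
Cell (4,5): row 4 already has {1, 2, 4, 5} → 3.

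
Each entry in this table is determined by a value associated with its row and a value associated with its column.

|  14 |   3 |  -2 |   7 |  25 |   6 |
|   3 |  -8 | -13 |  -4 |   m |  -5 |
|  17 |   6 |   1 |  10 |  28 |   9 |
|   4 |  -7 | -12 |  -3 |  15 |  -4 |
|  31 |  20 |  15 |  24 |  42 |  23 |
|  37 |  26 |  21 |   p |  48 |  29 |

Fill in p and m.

p = 30, m = 14

The difference between any two rows is the same in every column — this is an addition table with the headers hidden.
Row 6 minus row 1 is 21 − (-2) = 23, so its entry in column 4 is 7 + 23 = 30.
Row 2 minus row 1 is -13 − (-2) = -11, so its entry in column 5 is 25 + (-11) = 14.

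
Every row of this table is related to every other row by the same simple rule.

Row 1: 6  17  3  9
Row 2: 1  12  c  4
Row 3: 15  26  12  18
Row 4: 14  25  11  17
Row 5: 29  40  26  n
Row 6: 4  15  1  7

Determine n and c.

n = 32, c = -2

The difference between any two rows is the same in every column — this is an addition table with the headers hidden.
Row 5 minus row 1 is 29 − 6 = 23, so its entry in column 4 is 9 + 23 = 32.
Row 2 minus row 1 is 1 − 6 = -5, so its entry in column 3 is 3 + (-5) = -2.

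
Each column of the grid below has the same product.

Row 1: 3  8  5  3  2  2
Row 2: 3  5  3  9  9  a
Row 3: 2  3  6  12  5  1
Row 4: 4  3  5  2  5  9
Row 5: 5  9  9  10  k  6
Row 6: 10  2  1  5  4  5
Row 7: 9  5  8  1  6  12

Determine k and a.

k = 3, a = 5

Columns 3 and 4 each multiply to 32400, so every column has product 32400.
Column 5: 2×9×5×5×4×6 = 10800, so the missing entry is 32400 ÷ 10800 = 3.
Column 6: 2×1×9×6×5×12 = 6480, so the missing entry is 32400 ÷ 6480 = 5.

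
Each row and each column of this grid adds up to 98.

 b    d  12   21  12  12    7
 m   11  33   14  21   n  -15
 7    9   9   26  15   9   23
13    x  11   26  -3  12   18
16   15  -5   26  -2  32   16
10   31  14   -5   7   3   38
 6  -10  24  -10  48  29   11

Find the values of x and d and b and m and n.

x = 21, d = 21, b = 13, m = 33, n = 1

Column 6 has 12 + 9 + 12 + 32 + 3 + 29 = 97; the blank must be 98 − 97 = 1.
Row 4 has 13 + 11 + 26 − 3 + 12 + 18 = 77; the blank must be 98 − 77 = 21.
Column 2 has 11 + 9 + 21 + 15 + 31 − 10 = 77; the blank must be 98 − 77 = 21.
Row 1 has 21 + 12 + 21 + 12 + 12 + 7 = 85; the blank must be 98 − 85 = 13.
Row 2 has 11 + 33 + 14 + 21 + 1 − 15 = 65; the blank must be 98 − 65 = 33.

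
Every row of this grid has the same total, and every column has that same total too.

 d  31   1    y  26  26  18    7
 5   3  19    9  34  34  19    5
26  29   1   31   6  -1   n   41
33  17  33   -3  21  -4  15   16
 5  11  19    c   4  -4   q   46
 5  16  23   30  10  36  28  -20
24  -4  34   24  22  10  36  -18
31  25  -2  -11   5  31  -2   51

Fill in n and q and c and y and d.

Rows 2 and 4 both sum to 128, so that's the common total.
Column 1: 5 + 26 + 33 + 5 + 5 + 24 + 31 = 129, so its missing entry is 128 − 129 = -1.
Row 1: -1 + 31 + 1 + 26 + 26 + 18 + 7 = 108, so its missing entry is 128 − 108 = 20.
Column 4: 20 + 9 + 31 − 3 + 30 + 24 − 11 = 100, so its missing entry is 128 − 100 = 28.
Row 5: 5 + 11 + 19 + 28 + 4 − 4 + 46 = 109, so its missing entry is 128 − 109 = 19.
Row 3: 26 + 29 + 1 + 31 + 6 − 1 + 41 = 133, so its missing entry is 128 − 133 = -5.

n = -5, q = 19, c = 28, y = 20, d = -1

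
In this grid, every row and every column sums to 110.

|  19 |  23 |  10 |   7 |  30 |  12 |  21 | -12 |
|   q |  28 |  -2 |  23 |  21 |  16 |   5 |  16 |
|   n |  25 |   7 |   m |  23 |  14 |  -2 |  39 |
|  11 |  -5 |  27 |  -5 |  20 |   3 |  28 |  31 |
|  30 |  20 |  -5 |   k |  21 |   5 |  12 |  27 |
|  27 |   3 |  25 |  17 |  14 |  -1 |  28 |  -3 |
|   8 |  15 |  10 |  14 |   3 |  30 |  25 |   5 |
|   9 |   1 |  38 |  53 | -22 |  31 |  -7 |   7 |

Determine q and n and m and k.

q = 3, n = 3, m = 1, k = 0

Row 2: 28 − 2 + 23 + 21 + 16 + 5 + 16 = 107, so its missing entry is 110 − 107 = 3.
Column 1: 19 + 3 + 11 + 30 + 27 + 8 + 9 = 107, so its missing entry is 110 − 107 = 3.
Row 3: 3 + 25 + 7 + 23 + 14 − 2 + 39 = 109, so its missing entry is 110 − 109 = 1.
Row 5: 30 + 20 − 5 + 21 + 5 + 12 + 27 = 110, so its missing entry is 110 − 110 = 0.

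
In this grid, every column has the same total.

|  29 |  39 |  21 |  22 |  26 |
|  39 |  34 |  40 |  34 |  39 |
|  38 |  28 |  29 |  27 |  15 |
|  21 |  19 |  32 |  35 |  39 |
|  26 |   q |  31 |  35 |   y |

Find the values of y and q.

The complete columns each total 153.
Column 5 is missing 153 − 119 = 34 (since 26 + 39 + 15 + 39 = 119).
Column 2 is missing 153 − 120 = 33 (since 39 + 34 + 28 + 19 = 120).

y = 34, q = 33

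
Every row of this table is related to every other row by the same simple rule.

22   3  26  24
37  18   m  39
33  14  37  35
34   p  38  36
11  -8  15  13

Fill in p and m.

The difference between any two rows is the same in every column — this is an addition table with the headers hidden.
Row 4 minus row 1 is 36 − 24 = 12, so its entry in column 2 is 3 + 12 = 15.
Row 2 minus row 1 is 39 − 24 = 15, so its entry in column 3 is 26 + 15 = 41.

p = 15, m = 41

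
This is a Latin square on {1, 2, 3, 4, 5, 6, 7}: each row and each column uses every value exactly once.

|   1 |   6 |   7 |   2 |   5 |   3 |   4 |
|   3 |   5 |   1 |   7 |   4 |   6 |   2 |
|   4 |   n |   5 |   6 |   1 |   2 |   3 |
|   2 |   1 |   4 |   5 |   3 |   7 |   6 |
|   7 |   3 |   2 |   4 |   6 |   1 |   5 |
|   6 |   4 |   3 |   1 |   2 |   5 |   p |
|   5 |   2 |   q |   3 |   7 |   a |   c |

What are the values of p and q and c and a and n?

For row 7, column 3: column 3 already has {1, 2, 3, 4, 5, 7}; that leaves 6.
For row 3, column 2: row 3 already has {1, 2, 3, 4, 5, 6}; that leaves 7.
For row 7, column 6: column 6 already has {1, 2, 3, 5, 6, 7}; that leaves 4.
Cell (6,7): row 6 already has {1, 2, 3, 4, 5, 6} → 7.
For row 7, column 7: row 7 already has {2, 3, 4, 5, 6, 7}; that leaves 1.

p = 7, q = 6, c = 1, a = 4, n = 7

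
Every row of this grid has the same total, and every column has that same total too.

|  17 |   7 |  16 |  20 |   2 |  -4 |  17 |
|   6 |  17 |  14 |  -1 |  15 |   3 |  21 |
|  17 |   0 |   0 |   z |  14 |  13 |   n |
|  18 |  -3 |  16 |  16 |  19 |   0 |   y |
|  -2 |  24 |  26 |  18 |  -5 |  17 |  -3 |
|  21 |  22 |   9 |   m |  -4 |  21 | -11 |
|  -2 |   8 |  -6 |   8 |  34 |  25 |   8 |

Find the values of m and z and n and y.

m = 17, z = -3, n = 34, y = 9

Rows 1 and 2 both sum to 75, so that's the common total.
The known cells in row 6 total 58, leaving 75 − 58 = 17 for the blank.
The known cells in column 4 total 78, leaving 75 − 78 = -3 for the blank.
The known cells in row 3 total 41, leaving 75 − 41 = 34 for the blank.
The known cells in row 4 total 66, leaving 75 − 66 = 9 for the blank.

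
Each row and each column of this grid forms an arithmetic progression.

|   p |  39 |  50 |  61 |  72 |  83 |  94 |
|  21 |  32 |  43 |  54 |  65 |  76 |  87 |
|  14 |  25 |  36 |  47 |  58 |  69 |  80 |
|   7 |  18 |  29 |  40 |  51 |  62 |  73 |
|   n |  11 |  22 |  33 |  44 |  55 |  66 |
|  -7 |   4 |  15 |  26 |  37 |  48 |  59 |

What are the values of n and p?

Along each row the entries change by 11 per step; down each column they change by -7.
Row 5: from 11 at column 2, stepping by 11 to column 1 gives 0.
Row 1: from 39 at column 2, stepping by 11 to column 1 gives 28.

n = 0, p = 28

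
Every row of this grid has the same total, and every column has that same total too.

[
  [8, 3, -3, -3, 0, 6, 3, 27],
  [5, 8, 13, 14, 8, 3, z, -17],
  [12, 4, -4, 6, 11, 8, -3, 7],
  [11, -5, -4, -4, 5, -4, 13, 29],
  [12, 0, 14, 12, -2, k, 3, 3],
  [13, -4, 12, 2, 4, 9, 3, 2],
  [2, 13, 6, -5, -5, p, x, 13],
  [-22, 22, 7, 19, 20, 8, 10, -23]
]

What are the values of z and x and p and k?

Rows 1 and 3 both sum to 41, so that's the common total.
Row 2: 5 + 8 + 13 + 14 + 8 + 3 − 17 = 34, so its missing entry is 41 − 34 = 7.
Column 7: 3 + 7 − 3 + 13 + 3 + 3 + 10 = 36, so its missing entry is 41 − 36 = 5.
Row 5: 12 + 0 + 14 + 12 − 2 + 3 + 3 = 42, so its missing entry is 41 − 42 = -1.
Row 7: 2 + 13 + 6 − 5 − 5 + 5 + 13 = 29, so its missing entry is 41 − 29 = 12.

z = 7, x = 5, p = 12, k = -1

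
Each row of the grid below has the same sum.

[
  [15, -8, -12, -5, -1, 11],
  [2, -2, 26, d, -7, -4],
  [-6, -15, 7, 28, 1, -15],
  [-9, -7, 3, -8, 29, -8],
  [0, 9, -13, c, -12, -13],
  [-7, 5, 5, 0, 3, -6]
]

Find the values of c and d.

c = 29, d = -15

Row 1 sums to 0 and so does row 3; that's the common total.
In row 5 the known cells total -29, leaving 0 − (-29) = 29.
In row 2 the known cells total 15, leaving 0 − 15 = -15.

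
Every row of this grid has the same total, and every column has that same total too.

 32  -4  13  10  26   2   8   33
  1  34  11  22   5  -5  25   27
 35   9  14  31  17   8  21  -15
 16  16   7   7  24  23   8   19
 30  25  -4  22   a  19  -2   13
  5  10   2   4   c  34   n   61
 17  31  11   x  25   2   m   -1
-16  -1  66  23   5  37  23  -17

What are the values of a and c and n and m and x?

a = 17, c = 1, n = 3, m = 34, x = 1

Rows 1 and 2 both sum to 120, so that's the common total.
Row 5 has 30 + 25 − 4 + 22 + 19 − 2 + 13 = 103; the blank must be 120 − 103 = 17.
Column 5 has 26 + 5 + 17 + 24 + 17 + 25 + 5 = 119; the blank must be 120 − 119 = 1.
Row 6 has 5 + 10 + 2 + 4 + 1 + 34 + 61 = 117; the blank must be 120 − 117 = 3.
Column 7 has 8 + 25 + 21 + 8 − 2 + 3 + 23 = 86; the blank must be 120 − 86 = 34.
Row 7 has 17 + 31 + 11 + 25 + 2 + 34 − 1 = 119; the blank must be 120 − 119 = 1.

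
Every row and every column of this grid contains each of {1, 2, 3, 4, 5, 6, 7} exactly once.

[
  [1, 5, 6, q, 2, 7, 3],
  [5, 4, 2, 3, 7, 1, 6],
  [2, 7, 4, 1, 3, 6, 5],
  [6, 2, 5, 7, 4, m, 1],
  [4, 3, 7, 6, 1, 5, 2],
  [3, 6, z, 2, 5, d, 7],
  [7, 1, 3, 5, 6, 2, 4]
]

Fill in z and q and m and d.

z = 1, q = 4, m = 3, d = 4

At (row 6, col 3): column 3 already has {2, 3, 4, 5, 6, 7}, so the value is 1.
For row 6, column 6: row 6 already has {1, 2, 3, 5, 6, 7}; that leaves 4.
Cell (4,6): row 4 already has {1, 2, 4, 5, 6, 7} → 3.
At (row 1, col 4): row 1 already has {1, 2, 3, 5, 6, 7}, so the value is 4.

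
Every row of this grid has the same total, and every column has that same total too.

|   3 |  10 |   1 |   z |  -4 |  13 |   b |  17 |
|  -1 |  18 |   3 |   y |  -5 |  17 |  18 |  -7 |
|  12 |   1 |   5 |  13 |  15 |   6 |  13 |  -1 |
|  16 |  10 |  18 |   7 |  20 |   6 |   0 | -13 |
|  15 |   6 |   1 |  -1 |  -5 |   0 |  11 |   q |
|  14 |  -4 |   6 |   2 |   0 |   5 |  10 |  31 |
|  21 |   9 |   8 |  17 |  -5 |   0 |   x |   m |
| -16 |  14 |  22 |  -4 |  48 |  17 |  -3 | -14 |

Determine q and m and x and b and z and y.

q = 37, m = 14, x = 0, b = 15, z = 9, y = 21

Rows 3 and 4 both sum to 64, so that's the common total.
Row 2 has -1 + 18 + 3 − 5 + 17 + 18 − 7 = 43; the blank must be 64 − 43 = 21.
Column 4 has 21 + 13 + 7 − 1 + 2 + 17 − 4 = 55; the blank must be 64 − 55 = 9.
Row 1 has 3 + 10 + 1 + 9 − 4 + 13 + 17 = 49; the blank must be 64 − 49 = 15.
Column 7 has 15 + 18 + 13 + 0 + 11 + 10 − 3 = 64; the blank must be 64 − 64 = 0.
Row 7 has 21 + 9 + 8 + 17 − 5 + 0 + 0 = 50; the blank must be 64 − 50 = 14.
Row 5 has 15 + 6 + 1 − 1 − 5 + 0 + 11 = 27; the blank must be 64 − 27 = 37.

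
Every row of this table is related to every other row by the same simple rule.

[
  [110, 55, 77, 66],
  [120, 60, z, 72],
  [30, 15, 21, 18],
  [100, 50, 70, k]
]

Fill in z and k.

Each row is a constant multiple of every other row — this is a multiplication table with the headers hidden.
Row 2 is 120/110 = 12/11 times row 1, so its entry in column 3 is 77 × 12/11 = 84.
Row 4 is 100/110 = 10/11 times row 1, so its entry in column 4 is 66 × 10/11 = 60.

z = 84, k = 60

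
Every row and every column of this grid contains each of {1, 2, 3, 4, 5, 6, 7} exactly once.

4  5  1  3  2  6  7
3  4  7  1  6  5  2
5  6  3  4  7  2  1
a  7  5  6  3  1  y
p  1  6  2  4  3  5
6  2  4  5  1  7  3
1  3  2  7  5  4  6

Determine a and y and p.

a = 2, y = 4, p = 7

At (row 5, col 1): row 5 already has {1, 2, 3, 4, 5, 6}, so the value is 7.
For row 4, column 7: column 7 already has {1, 2, 3, 5, 6, 7}; that leaves 4.
For row 4, column 1: row 4 already has {1, 3, 4, 5, 6, 7}; that leaves 2.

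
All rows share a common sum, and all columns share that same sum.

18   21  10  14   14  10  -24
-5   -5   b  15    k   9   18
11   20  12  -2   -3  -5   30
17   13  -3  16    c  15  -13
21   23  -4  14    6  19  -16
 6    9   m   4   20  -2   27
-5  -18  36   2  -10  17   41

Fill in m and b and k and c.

m = -1, b = 13, k = 18, c = 18

Rows 1 and 3 both sum to 63, so that's the common total.
Row 4 has 17 + 13 − 3 + 16 + 15 − 13 = 45; the blank must be 63 − 45 = 18.
Column 5 has 14 − 3 + 18 + 6 + 20 − 10 = 45; the blank must be 63 − 45 = 18.
Row 2 has -5 − 5 + 15 + 18 + 9 + 18 = 50; the blank must be 63 − 50 = 13.
Row 6 has 6 + 9 + 4 + 20 − 2 + 27 = 64; the blank must be 63 − 64 = -1.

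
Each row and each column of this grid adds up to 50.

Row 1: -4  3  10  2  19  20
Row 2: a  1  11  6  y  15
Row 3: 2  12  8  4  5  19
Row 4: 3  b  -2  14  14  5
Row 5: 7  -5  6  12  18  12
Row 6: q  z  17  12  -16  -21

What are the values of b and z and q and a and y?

b = 16, z = 23, q = 35, a = 7, y = 10

Row 4 has 3 − 2 + 14 + 14 + 5 = 34; the blank must be 50 − 34 = 16.
Column 2 has 3 + 1 + 12 + 16 − 5 = 27; the blank must be 50 − 27 = 23.
Column 5 has 19 + 5 + 14 + 18 − 16 = 40; the blank must be 50 − 40 = 10.
Row 6 has 23 + 17 + 12 − 16 − 21 = 15; the blank must be 50 − 15 = 35.
Row 2 has 1 + 11 + 6 + 10 + 15 = 43; the blank must be 50 − 43 = 7.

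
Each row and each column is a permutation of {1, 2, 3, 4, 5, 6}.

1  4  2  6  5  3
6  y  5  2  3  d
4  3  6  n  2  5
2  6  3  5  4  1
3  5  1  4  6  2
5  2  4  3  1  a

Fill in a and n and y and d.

a = 6, n = 1, y = 1, d = 4

For row 3, column 4: row 3 already has {2, 3, 4, 5, 6}; that leaves 1.
At (row 2, col 2): column 2 already has {2, 3, 4, 5, 6}, so the value is 1.
At (row 6, col 6): row 6 already has {1, 2, 3, 4, 5}, so the value is 6.
Cell (2,6): row 2 already has {1, 2, 3, 5, 6} → 4.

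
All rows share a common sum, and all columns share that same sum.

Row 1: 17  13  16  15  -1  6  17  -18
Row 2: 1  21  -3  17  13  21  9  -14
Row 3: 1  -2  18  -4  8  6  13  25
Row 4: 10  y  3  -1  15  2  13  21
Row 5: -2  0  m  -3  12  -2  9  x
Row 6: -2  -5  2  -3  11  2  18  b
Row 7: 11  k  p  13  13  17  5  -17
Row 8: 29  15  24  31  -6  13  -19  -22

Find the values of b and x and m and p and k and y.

Rows 1 and 2 both sum to 65, so that's the common total.
Row 4 has 10 + 3 − 1 + 15 + 2 + 13 + 21 = 63; the blank must be 65 − 63 = 2.
Column 2 has 13 + 21 − 2 + 2 + 0 − 5 + 15 = 44; the blank must be 65 − 44 = 21.
Row 7 has 11 + 21 + 13 + 13 + 17 + 5 − 17 = 63; the blank must be 65 − 63 = 2.
Column 3 has 16 − 3 + 18 + 3 + 2 + 2 + 24 = 62; the blank must be 65 − 62 = 3.
Row 6 has -2 − 5 + 2 − 3 + 11 + 2 + 18 = 23; the blank must be 65 − 23 = 42.
Row 5 has -2 + 0 + 3 − 3 + 12 − 2 + 9 = 17; the blank must be 65 − 17 = 48.

b = 42, x = 48, m = 3, p = 2, k = 21, y = 2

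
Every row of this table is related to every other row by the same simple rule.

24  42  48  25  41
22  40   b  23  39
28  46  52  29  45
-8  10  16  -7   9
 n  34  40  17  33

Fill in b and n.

The difference between any two rows is the same in every column — this is an addition table with the headers hidden.
Row 2 minus row 1 is 39 − 41 = -2, so its entry in column 3 is 48 + (-2) = 46.
Row 5 minus row 1 is 33 − 41 = -8, so its entry in column 1 is 24 + (-8) = 16.

b = 46, n = 16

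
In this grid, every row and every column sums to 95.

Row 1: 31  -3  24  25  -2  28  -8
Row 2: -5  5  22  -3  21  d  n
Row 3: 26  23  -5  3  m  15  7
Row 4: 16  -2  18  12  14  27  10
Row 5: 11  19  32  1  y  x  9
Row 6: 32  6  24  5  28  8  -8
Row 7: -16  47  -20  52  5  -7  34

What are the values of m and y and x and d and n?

m = 26, y = 3, x = 20, d = 4, n = 51

The known cells in row 3 total 69, leaving 95 − 69 = 26 for the blank.
The known cells in column 5 total 92, leaving 95 − 92 = 3 for the blank.
The known cells in row 5 total 75, leaving 95 − 75 = 20 for the blank.
The known cells in column 6 total 91, leaving 95 − 91 = 4 for the blank.
The known cells in row 2 total 44, leaving 95 − 44 = 51 for the blank.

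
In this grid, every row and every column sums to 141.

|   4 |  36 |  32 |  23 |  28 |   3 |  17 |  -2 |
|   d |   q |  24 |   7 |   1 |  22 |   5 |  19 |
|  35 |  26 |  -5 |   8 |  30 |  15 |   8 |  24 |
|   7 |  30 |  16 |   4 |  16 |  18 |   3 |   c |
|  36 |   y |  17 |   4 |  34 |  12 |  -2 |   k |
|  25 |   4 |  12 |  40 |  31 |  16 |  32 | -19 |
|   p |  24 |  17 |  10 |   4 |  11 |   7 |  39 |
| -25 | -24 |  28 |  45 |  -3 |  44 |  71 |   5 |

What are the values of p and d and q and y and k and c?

p = 29, d = 30, q = 33, y = 12, k = 28, c = 47

Row 4 has 7 + 30 + 16 + 4 + 16 + 18 + 3 = 94; the blank must be 141 − 94 = 47.
Row 7 has 24 + 17 + 10 + 4 + 11 + 7 + 39 = 112; the blank must be 141 − 112 = 29.
Column 1 has 4 + 35 + 7 + 36 + 25 + 29 − 25 = 111; the blank must be 141 − 111 = 30.
Row 2 has 30 + 24 + 7 + 1 + 22 + 5 + 19 = 108; the blank must be 141 − 108 = 33.
Column 2 has 36 + 33 + 26 + 30 + 4 + 24 − 24 = 129; the blank must be 141 − 129 = 12.
Row 5 has 36 + 12 + 17 + 4 + 34 + 12 − 2 = 113; the blank must be 141 − 113 = 28.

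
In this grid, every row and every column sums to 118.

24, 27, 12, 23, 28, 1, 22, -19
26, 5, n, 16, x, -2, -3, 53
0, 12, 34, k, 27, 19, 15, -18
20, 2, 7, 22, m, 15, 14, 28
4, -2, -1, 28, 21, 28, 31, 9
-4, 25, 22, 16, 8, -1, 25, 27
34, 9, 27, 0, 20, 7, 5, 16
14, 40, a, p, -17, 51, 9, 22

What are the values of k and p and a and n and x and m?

k = 29, p = -16, a = 15, n = 2, x = 21, m = 10

The known cells in row 4 total 108, leaving 118 − 108 = 10 for the blank.
The known cells in column 5 total 97, leaving 118 − 97 = 21 for the blank.
The known cells in row 2 total 116, leaving 118 − 116 = 2 for the blank.
The known cells in row 3 total 89, leaving 118 − 89 = 29 for the blank.
The known cells in column 4 total 134, leaving 118 − 134 = -16 for the blank.
The known cells in row 8 total 103, leaving 118 − 103 = 15 for the blank.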